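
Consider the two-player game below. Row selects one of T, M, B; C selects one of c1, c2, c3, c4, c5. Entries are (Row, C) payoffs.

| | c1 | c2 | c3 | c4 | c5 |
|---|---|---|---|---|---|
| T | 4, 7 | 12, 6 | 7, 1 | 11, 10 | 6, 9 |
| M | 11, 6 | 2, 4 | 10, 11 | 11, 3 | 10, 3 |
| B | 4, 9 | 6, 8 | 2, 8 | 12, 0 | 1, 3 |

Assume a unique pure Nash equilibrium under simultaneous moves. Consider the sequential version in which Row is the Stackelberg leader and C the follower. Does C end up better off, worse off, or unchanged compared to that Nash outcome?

worse off

Backward induction with Row moving first.
- T: C compares 7, 6, 1, 10, 9 and picks c4; Row would get 11.
- M: C compares 6, 4, 11, 3, 3 and picks c3; Row would get 10.
- B: C compares 9, 8, 8, 0, 3 and picks c1; Row would get 4.
Maximizing over 11, 10, 4, Row chooses T. Subgame-perfect outcome: (T, c4) with payoffs (11, 10).
Now find the simultaneous Nash equilibrium.
Row's best replies: c1→M; c2→T; c3→M; c4→B; c5→M.
C's best replies: T→c4; M→c3; B→c1.
Only (M, c3) has each player best-responding; Nash payoffs (10, 11).
C earns 10 sequentially versus 11 at the Nash outcome: worse off.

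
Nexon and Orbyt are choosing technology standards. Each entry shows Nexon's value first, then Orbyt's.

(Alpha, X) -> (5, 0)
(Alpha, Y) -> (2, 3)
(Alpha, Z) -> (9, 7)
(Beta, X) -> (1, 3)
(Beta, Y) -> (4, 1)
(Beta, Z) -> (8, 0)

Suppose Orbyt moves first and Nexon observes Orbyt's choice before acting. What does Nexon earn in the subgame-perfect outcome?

9

Work backward from Nexon's decision.
- X: BR = Alpha, leader payoff 0.
- Y: BR = Beta, leader payoff 1.
- Z: BR = Alpha, leader payoff 7.
Orbyt's induced payoffs are 0, 1, 7, so Orbyt commits to Z. Subgame-perfect outcome: (Alpha, Z) with payoffs (9, 7).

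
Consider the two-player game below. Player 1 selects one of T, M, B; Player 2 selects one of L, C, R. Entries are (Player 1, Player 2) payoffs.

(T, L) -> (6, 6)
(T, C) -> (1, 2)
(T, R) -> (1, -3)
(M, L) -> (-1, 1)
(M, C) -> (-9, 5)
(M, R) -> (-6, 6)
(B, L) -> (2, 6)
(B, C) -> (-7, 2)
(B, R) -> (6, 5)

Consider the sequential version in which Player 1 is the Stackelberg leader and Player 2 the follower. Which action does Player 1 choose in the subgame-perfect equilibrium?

T

Backward induction with Player 1 moving first.
- T: Player 2 compares 6, 2, -3 and picks L; Player 1 would get 6.
- M: Player 2 compares 1, 5, 6 and picks R; Player 1 would get -6.
- B: Player 2 compares 6, 2, 5 and picks L; Player 1 would get 2.
Among 6, -6, 2, the best is 6 at T. Subgame-perfect outcome: (T, L) with payoffs (6, 6).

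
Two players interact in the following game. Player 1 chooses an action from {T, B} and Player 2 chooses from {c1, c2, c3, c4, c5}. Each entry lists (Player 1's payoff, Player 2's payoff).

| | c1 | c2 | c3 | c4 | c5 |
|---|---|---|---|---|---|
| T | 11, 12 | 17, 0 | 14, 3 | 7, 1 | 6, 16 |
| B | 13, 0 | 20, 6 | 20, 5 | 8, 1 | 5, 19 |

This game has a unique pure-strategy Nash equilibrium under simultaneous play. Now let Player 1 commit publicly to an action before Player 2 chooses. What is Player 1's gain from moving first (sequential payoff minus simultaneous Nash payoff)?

0

Backward induction with Player 1 moving first.
- T: BR = c5, leader payoff 6.
- B: BR = c5, leader payoff 5.
Among 6, 5, the best is 6 at T. Subgame-perfect outcome: (T, c5) with payoffs (6, 16).
For the simultaneous game, intersect best replies.
Player 1's best replies: c1→B; c2→B; c3→B; c4→B; c5→T.
Player 2's best replies: T→c5; B→c5.
Only (T, c5) has each player best-responding; Nash payoffs (6, 16).
Player 1's commitment gain: 6 − 6 = 0.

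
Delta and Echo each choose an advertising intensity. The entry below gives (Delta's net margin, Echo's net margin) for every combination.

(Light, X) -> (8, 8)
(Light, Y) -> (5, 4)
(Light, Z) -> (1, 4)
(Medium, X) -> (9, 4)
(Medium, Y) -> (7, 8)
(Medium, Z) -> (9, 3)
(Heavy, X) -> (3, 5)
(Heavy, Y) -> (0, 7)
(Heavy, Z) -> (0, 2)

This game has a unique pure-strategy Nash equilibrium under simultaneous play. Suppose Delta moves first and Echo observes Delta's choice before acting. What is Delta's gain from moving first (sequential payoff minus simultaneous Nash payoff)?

1

Echo best-responds to each possible Delta move:
- Light: Echo compares 8, 4, 4 and picks X; Delta would get 8.
- Medium: Echo compares 4, 8, 3 and picks Y; Delta would get 7.
- Heavy: Echo compares 5, 7, 2 and picks Y; Delta would get 0.
Delta's induced payoffs are 8, 7, 0, so Delta commits to Light. Subgame-perfect outcome: (Light, X) with payoffs (8, 8).
Under simultaneous play:
Delta's best replies: X→Medium; Y→Medium; Z→Medium.
Echo's best replies: Light→X; Medium→Y; Heavy→Y.
The unique mutual best reply is (Medium, Y), giving (7, 8).
Delta's commitment gain: 8 − 7 = 1.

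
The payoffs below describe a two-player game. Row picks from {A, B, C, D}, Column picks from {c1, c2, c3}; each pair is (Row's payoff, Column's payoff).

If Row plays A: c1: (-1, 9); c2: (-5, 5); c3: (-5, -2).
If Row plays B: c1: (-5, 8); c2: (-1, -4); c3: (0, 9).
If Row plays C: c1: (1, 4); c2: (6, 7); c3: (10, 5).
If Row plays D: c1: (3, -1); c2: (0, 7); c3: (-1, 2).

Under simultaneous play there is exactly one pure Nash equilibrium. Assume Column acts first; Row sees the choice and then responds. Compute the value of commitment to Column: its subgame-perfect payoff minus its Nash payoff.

0

Solve by backward induction (Column leads).
- c1 → Row plays D (best of -1, -5, 1, 3); Column gets -1.
- c2 → Row plays C (best of -5, -1, 6, 0); Column gets 7.
- c3 → Row plays C (best of -5, 0, 10, -1); Column gets 5.
Column's induced payoffs are -1, 7, 5, so Column commits to c2. Subgame-perfect outcome: (C, c2) with payoffs (6, 7).
For the simultaneous game, intersect best replies.
Row's best replies: c1→D; c2→C; c3→C.
Column's best replies: A→c1; B→c3; C→c2; D→c2.
The unique mutual best reply is (C, c2), giving (6, 7).
Column's commitment gain: 7 − 7 = 0.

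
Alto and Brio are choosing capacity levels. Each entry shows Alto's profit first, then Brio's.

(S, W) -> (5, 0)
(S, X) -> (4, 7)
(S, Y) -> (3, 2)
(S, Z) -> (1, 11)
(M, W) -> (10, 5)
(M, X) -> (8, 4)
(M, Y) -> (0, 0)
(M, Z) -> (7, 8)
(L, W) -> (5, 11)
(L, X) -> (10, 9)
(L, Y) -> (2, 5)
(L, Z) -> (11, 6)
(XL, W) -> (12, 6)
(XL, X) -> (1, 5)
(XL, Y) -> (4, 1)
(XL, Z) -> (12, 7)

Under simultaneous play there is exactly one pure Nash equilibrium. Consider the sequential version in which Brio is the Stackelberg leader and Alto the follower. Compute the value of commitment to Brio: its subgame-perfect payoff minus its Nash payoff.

2

Work backward from Alto's decision.
- W: Alto compares 5, 10, 5, 12 and picks XL; Brio would get 6.
- X: Alto compares 4, 8, 10, 1 and picks L; Brio would get 9.
- Y: Alto compares 3, 0, 2, 4 and picks XL; Brio would get 1.
- Z: Alto compares 1, 7, 11, 12 and picks XL; Brio would get 7.
Brio's induced payoffs are 6, 9, 1, 7, so Brio commits to X. Subgame-perfect outcome: (L, X) with payoffs (10, 9).
For the simultaneous game, intersect best replies.
Alto's best replies: W→XL; X→L; Y→XL; Z→XL.
Brio's best replies: S→Z; M→Z; L→W; XL→Z.
The unique mutual best reply is (XL, Z), giving (12, 7).
Brio's commitment gain: 9 − 7 = 2.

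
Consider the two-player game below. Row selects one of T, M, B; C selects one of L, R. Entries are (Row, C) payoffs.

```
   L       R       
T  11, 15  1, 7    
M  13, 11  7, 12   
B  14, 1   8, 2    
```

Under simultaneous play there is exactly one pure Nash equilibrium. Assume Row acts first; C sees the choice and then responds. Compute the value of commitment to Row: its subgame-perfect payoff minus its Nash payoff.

Work backward from C's decision.
- T: BR = L, leader payoff 11.
- M: BR = R, leader payoff 7.
- B: BR = R, leader payoff 8.
Row's induced payoffs are 11, 7, 8, so Row commits to T. Subgame-perfect outcome: (T, L) with payoffs (11, 15).
Under simultaneous play:
Row's best replies: L→B; R→B.
C's best replies: T→L; M→R; B→R.
Only (B, R) has each player best-responding; Nash payoffs (8, 2).
Row's commitment gain: 11 − 8 = 3.

3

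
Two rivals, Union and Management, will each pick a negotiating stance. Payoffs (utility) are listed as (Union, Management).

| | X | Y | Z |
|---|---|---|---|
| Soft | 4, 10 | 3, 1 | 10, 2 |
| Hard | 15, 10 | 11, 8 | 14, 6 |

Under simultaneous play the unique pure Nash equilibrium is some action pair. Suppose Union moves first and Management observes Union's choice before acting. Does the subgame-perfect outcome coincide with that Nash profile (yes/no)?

Work backward from Management's decision.
- Soft → Management plays X (best of 10, 1, 2); Union gets 4.
- Hard → Management plays X (best of 10, 8, 6); Union gets 15.
Union's induced payoffs are 4, 15, so Union commits to Hard. Subgame-perfect outcome: (Hard, X) with payoffs (15, 10).
Now find the simultaneous Nash equilibrium.
Union's best replies: X→Hard; Y→Hard; Z→Hard.
Management's best replies: Soft→X; Hard→X.
Only (Hard, X) has each player best-responding; Nash payoffs (15, 10).
Sequential outcome (Hard, X) coincides with the Nash profile (Hard, X).

yes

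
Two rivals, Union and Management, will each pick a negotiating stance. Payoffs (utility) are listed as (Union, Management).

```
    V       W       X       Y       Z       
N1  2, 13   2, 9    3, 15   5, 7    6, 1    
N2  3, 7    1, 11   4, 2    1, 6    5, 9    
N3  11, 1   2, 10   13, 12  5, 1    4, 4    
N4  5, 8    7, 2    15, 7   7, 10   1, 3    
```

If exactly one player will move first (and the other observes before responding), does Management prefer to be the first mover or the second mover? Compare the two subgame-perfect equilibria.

If Union leads: Management's best replies are N1→X, N2→W, N3→X, N4→Y; Union's induced payoffs 3, 1, 13, 7; outcome (N3, X), payoffs (13, 12).
If Management leads: Union's best replies are V→N3, W→N4, X→N4, Y→N4, Z→N1; Management's induced payoffs 1, 2, 7, 10, 1; outcome (N4, Y), payoffs (7, 10).
Management gets 10 moving first and 12 moving second, so Management prefers to move second.

second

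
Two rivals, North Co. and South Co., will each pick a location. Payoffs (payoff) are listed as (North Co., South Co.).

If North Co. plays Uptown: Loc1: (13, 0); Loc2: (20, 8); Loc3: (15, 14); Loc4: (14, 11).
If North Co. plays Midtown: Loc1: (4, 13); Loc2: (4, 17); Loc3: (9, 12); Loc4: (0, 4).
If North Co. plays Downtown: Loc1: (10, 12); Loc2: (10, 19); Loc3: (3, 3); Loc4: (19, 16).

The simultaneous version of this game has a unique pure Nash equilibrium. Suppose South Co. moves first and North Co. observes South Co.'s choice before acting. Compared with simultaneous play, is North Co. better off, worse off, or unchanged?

better off

Solve by backward induction (South Co. leads).
- Loc1 → North Co. plays Uptown (best of 13, 4, 10); South Co. gets 0.
- Loc2 → North Co. plays Uptown (best of 20, 4, 10); South Co. gets 8.
- Loc3 → North Co. plays Uptown (best of 15, 9, 3); South Co. gets 14.
- Loc4 → North Co. plays Downtown (best of 14, 0, 19); South Co. gets 16.
Among 0, 8, 14, 16, the best is 16 at Loc4. Subgame-perfect outcome: (Downtown, Loc4) with payoffs (19, 16).
Under simultaneous play:
North Co.'s best replies: Loc1→Uptown; Loc2→Uptown; Loc3→Uptown; Loc4→Downtown.
South Co.'s best replies: Uptown→Loc3; Midtown→Loc2; Downtown→Loc2.
Only (Uptown, Loc3) has each player best-responding; Nash payoffs (15, 14).
North Co. earns 19 sequentially versus 15 at the Nash outcome: better off.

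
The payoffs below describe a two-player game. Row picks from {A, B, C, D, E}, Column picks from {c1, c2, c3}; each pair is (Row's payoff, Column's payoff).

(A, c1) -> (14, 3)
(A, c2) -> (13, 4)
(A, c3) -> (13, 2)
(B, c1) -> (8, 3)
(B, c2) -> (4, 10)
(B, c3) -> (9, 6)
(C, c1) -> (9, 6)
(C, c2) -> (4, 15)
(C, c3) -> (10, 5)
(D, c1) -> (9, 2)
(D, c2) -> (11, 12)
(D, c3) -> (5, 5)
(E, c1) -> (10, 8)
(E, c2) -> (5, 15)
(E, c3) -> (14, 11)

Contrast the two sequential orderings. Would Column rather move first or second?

If Row leads: Column's best replies are A→c2, B→c2, C→c2, D→c2, E→c2; Row's induced payoffs 13, 4, 4, 11, 5; outcome (A, c2), payoffs (13, 4).
If Column leads: Row's best replies are c1→A, c2→A, c3→E; Column's induced payoffs 3, 4, 11; outcome (E, c3), payoffs (14, 11).
Column gets 11 moving first and 4 moving second, so Column prefers to move first.

first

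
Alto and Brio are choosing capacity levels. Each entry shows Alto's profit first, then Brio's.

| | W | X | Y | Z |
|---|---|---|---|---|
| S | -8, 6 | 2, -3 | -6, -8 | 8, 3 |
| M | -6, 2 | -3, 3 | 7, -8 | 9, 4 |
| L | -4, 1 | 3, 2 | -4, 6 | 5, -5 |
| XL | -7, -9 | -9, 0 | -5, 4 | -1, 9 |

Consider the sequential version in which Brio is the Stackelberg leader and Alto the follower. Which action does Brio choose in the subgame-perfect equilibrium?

Z

Alto best-responds to each possible Brio move:
- W: Alto compares -8, -6, -4, -7 and picks L; Brio would get 1.
- X: Alto compares 2, -3, 3, -9 and picks L; Brio would get 2.
- Y: Alto compares -6, 7, -4, -5 and picks M; Brio would get -8.
- Z: Alto compares 8, 9, 5, -1 and picks M; Brio would get 4.
Maximizing over 1, 2, -8, 4, Brio chooses Z. Subgame-perfect outcome: (M, Z) with payoffs (9, 4).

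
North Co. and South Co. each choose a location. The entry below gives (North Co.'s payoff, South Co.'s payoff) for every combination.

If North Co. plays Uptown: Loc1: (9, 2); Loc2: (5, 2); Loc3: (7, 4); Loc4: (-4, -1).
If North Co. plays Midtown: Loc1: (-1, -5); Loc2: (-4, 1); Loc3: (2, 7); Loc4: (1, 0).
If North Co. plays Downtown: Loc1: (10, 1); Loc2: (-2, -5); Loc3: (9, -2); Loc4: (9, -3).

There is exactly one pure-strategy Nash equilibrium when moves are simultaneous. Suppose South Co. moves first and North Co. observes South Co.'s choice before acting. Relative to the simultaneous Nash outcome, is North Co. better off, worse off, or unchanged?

North Co. best-responds to each possible South Co. move:
- Loc1: North Co. compares 9, -1, 10 and picks Downtown; South Co. would get 1.
- Loc2: North Co. compares 5, -4, -2 and picks Uptown; South Co. would get 2.
- Loc3: North Co. compares 7, 2, 9 and picks Downtown; South Co. would get -2.
- Loc4: North Co. compares -4, 1, 9 and picks Downtown; South Co. would get -3.
Maximizing over 1, 2, -2, -3, South Co. chooses Loc2. Subgame-perfect outcome: (Uptown, Loc2) with payoffs (5, 2).
For the simultaneous game, intersect best replies.
North Co.'s best replies: Loc1→Downtown; Loc2→Uptown; Loc3→Downtown; Loc4→Downtown.
South Co.'s best replies: Uptown→Loc3; Midtown→Loc3; Downtown→Loc1.
Only (Downtown, Loc1) has each player best-responding; Nash payoffs (10, 1).
North Co. earns 5 sequentially versus 10 at the Nash outcome: worse off.

worse off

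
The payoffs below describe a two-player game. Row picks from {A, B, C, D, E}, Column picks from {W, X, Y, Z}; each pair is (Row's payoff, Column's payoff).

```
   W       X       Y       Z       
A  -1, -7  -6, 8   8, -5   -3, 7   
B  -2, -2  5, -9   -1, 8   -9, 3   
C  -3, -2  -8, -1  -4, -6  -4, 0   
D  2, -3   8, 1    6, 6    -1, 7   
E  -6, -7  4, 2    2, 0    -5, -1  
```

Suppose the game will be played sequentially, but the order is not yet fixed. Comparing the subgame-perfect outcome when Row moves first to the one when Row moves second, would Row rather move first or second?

If Row leads: Column's best replies are A→X, B→Y, C→Z, D→Z, E→X; Row's induced payoffs -6, -1, -4, -1, 4; outcome (E, X), payoffs (4, 2).
If Column leads: Row's best replies are W→D, X→D, Y→A, Z→D; Column's induced payoffs -3, 1, -5, 7; outcome (D, Z), payoffs (-1, 7).
Row gets 4 moving first and -1 moving second, so Row prefers to move first.

first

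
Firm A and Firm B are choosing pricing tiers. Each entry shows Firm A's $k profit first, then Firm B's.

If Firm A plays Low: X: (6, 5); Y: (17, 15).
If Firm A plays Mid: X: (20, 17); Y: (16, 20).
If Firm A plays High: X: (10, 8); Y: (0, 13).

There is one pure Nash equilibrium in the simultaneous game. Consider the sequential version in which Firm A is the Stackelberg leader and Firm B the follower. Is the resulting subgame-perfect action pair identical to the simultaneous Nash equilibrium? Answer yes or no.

Firm B best-responds to each possible Firm A move:
- Low → Firm B plays Y (best of 5, 15); Firm A gets 17.
- Mid → Firm B plays Y (best of 17, 20); Firm A gets 16.
- High → Firm B plays Y (best of 8, 13); Firm A gets 0.
Among 17, 16, 0, the best is 17 at Low. Subgame-perfect outcome: (Low, Y) with payoffs (17, 15).
Under simultaneous play:
Firm A's best replies: X→Mid; Y→Low.
Firm B's best replies: Low→Y; Mid→Y; High→Y.
Only (Low, Y) has each player best-responding; Nash payoffs (17, 15).
Sequential outcome (Low, Y) coincides with the Nash profile (Low, Y).

yes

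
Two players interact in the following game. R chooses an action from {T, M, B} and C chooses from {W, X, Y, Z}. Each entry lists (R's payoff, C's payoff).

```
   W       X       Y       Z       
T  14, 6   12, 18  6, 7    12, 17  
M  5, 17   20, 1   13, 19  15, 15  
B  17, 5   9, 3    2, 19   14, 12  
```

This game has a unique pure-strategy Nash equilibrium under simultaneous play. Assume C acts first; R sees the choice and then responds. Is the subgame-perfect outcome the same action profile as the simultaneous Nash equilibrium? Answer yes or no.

Solve by backward induction (C leads).
- W → R plays B (best of 14, 5, 17); C gets 5.
- X → R plays M (best of 12, 20, 9); C gets 1.
- Y → R plays M (best of 6, 13, 2); C gets 19.
- Z → R plays M (best of 12, 15, 14); C gets 15.
Among 5, 1, 19, 15, the best is 19 at Y. Subgame-perfect outcome: (M, Y) with payoffs (13, 19).
Now find the simultaneous Nash equilibrium.
R's best replies: W→B; X→M; Y→M; Z→M.
C's best replies: T→X; M→Y; B→Y.
Only (M, Y) has each player best-responding; Nash payoffs (13, 19).
Sequential outcome (M, Y) coincides with the Nash profile (M, Y).

yes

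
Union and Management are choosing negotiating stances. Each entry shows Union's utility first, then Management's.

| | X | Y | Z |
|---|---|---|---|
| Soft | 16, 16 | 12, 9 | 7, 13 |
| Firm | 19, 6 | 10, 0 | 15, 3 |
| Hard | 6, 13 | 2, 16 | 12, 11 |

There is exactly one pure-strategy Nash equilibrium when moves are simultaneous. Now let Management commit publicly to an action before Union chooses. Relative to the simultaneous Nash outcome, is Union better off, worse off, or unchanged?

worse off

Work backward from Union's decision.
- X → Union plays Firm (best of 16, 19, 6); Management gets 6.
- Y → Union plays Soft (best of 12, 10, 2); Management gets 9.
- Z → Union plays Firm (best of 7, 15, 12); Management gets 3.
Maximizing over 6, 9, 3, Management chooses Y. Subgame-perfect outcome: (Soft, Y) with payoffs (12, 9).
Now find the simultaneous Nash equilibrium.
Union's best replies: X→Firm; Y→Soft; Z→Firm.
Management's best replies: Soft→X; Firm→X; Hard→Y.
The unique mutual best reply is (Firm, X), giving (19, 6).
Union earns 12 sequentially versus 19 at the Nash outcome: worse off.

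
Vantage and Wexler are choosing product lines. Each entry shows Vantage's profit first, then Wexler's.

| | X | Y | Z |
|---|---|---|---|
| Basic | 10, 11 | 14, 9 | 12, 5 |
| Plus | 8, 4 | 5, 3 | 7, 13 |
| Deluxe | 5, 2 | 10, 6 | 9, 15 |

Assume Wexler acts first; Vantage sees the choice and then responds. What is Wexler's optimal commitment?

Vantage best-responds to each possible Wexler move:
- X → Vantage plays Basic (best of 10, 8, 5); Wexler gets 11.
- Y → Vantage plays Basic (best of 14, 5, 10); Wexler gets 9.
- Z → Vantage plays Basic (best of 12, 7, 9); Wexler gets 5.
Wexler's induced payoffs are 11, 9, 5, so Wexler commits to X. Subgame-perfect outcome: (Basic, X) with payoffs (10, 11).

X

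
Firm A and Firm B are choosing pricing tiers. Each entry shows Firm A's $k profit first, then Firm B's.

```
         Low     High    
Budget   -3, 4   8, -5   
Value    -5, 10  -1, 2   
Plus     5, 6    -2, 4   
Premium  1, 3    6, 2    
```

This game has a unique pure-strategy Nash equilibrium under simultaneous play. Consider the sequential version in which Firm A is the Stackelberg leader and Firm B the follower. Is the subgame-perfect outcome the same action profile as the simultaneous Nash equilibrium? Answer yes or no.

Firm B best-responds to each possible Firm A move:
- Budget → Firm B plays Low (best of 4, -5); Firm A gets -3.
- Value → Firm B plays Low (best of 10, 2); Firm A gets -5.
- Plus → Firm B plays Low (best of 6, 4); Firm A gets 5.
- Premium → Firm B plays Low (best of 3, 2); Firm A gets 1.
Firm A's induced payoffs are -3, -5, 5, 1, so Firm A commits to Plus. Subgame-perfect outcome: (Plus, Low) with payoffs (5, 6).
Under simultaneous play:
Firm A's best replies: Low→Plus; High→Budget.
Firm B's best replies: Budget→Low; Value→Low; Plus→Low; Premium→Low.
Only (Plus, Low) has each player best-responding; Nash payoffs (5, 6).
Sequential outcome (Plus, Low) coincides with the Nash profile (Plus, Low).

yes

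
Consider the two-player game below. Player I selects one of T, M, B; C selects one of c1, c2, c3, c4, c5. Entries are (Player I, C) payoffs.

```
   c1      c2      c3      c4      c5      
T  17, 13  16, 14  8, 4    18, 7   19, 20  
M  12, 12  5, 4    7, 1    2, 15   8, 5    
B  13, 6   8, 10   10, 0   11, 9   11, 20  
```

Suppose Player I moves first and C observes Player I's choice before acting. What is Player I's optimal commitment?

Backward induction with Player I moving first.
- T → C plays c5 (best of 13, 14, 4, 7, 20); Player I gets 19.
- M → C plays c4 (best of 12, 4, 1, 15, 5); Player I gets 2.
- B → C plays c5 (best of 6, 10, 0, 9, 20); Player I gets 11.
Among 19, 2, 11, the best is 19 at T. Subgame-perfect outcome: (T, c5) with payoffs (19, 20).

T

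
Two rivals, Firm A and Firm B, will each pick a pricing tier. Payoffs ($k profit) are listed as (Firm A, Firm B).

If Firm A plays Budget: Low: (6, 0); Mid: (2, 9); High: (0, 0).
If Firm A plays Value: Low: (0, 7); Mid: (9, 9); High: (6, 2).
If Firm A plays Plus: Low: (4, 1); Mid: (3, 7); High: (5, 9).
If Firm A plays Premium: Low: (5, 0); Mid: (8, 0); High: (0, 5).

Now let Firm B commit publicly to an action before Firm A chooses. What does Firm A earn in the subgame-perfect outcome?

Work backward from Firm A's decision.
- Low: Firm A compares 6, 0, 4, 5 and picks Budget; Firm B would get 0.
- Mid: Firm A compares 2, 9, 3, 8 and picks Value; Firm B would get 9.
- High: Firm A compares 0, 6, 5, 0 and picks Value; Firm B would get 2.
Maximizing over 0, 9, 2, Firm B chooses Mid. Subgame-perfect outcome: (Value, Mid) with payoffs (9, 9).

9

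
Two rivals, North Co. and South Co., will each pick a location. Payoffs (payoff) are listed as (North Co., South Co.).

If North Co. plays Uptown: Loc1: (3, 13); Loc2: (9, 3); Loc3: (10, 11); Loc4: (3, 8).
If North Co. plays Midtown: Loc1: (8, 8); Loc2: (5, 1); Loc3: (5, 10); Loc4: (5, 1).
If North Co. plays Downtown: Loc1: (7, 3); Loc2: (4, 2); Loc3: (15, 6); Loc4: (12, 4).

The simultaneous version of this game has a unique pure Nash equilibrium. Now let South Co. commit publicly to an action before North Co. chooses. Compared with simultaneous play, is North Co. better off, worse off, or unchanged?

North Co. best-responds to each possible South Co. move:
- Loc1: BR = Midtown, leader payoff 8.
- Loc2: BR = Uptown, leader payoff 3.
- Loc3: BR = Downtown, leader payoff 6.
- Loc4: BR = Downtown, leader payoff 4.
Among 8, 3, 6, 4, the best is 8 at Loc1. Subgame-perfect outcome: (Midtown, Loc1) with payoffs (8, 8).
Under simultaneous play:
North Co.'s best replies: Loc1→Midtown; Loc2→Uptown; Loc3→Downtown; Loc4→Downtown.
South Co.'s best replies: Uptown→Loc1; Midtown→Loc3; Downtown→Loc3.
The unique mutual best reply is (Downtown, Loc3), giving (15, 6).
North Co. earns 8 sequentially versus 15 at the Nash outcome: worse off.

worse off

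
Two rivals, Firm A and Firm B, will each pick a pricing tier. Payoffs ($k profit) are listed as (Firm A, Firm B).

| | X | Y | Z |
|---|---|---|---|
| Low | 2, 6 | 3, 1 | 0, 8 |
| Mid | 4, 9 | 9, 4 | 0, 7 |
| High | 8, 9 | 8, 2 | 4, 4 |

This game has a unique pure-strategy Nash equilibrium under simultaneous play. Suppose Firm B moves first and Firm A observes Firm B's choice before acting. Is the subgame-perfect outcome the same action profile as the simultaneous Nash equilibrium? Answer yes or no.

yes

Firm A best-responds to each possible Firm B move:
- X: BR = High, leader payoff 9.
- Y: BR = Mid, leader payoff 4.
- Z: BR = High, leader payoff 4.
Firm B's induced payoffs are 9, 4, 4, so Firm B commits to X. Subgame-perfect outcome: (High, X) with payoffs (8, 9).
Now find the simultaneous Nash equilibrium.
Firm A's best replies: X→High; Y→Mid; Z→High.
Firm B's best replies: Low→Z; Mid→X; High→X.
Only (High, X) has each player best-responding; Nash payoffs (8, 9).
Sequential outcome (High, X) coincides with the Nash profile (High, X).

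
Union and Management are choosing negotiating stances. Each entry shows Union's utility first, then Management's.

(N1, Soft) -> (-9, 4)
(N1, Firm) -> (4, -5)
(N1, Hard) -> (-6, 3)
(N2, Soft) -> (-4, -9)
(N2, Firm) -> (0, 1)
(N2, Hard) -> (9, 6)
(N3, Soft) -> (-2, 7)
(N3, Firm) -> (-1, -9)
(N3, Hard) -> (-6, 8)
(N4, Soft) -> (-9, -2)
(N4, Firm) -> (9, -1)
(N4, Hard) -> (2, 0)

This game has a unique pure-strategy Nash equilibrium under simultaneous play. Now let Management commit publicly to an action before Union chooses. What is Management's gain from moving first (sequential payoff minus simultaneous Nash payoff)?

1

Union best-responds to each possible Management move:
- Soft: BR = N3, leader payoff 7.
- Firm: BR = N4, leader payoff -1.
- Hard: BR = N2, leader payoff 6.
Management's induced payoffs are 7, -1, 6, so Management commits to Soft. Subgame-perfect outcome: (N3, Soft) with payoffs (-2, 7).
Under simultaneous play:
Union's best replies: Soft→N3; Firm→N4; Hard→N2.
Management's best replies: N1→Soft; N2→Hard; N3→Hard; N4→Hard.
Only (N2, Hard) has each player best-responding; Nash payoffs (9, 6).
Management's commitment gain: 7 − 6 = 1.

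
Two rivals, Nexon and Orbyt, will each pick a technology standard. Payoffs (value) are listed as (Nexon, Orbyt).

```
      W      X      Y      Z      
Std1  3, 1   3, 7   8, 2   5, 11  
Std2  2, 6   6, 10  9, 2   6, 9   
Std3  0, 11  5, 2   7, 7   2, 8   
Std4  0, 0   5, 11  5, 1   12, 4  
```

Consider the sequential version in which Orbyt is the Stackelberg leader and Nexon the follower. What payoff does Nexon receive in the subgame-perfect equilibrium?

6

Solve by backward induction (Orbyt leads).
- W: Nexon compares 3, 2, 0, 0 and picks Std1; Orbyt would get 1.
- X: Nexon compares 3, 6, 5, 5 and picks Std2; Orbyt would get 10.
- Y: Nexon compares 8, 9, 7, 5 and picks Std2; Orbyt would get 2.
- Z: Nexon compares 5, 6, 2, 12 and picks Std4; Orbyt would get 4.
Orbyt's induced payoffs are 1, 10, 2, 4, so Orbyt commits to X. Subgame-perfect outcome: (Std2, X) with payoffs (6, 10).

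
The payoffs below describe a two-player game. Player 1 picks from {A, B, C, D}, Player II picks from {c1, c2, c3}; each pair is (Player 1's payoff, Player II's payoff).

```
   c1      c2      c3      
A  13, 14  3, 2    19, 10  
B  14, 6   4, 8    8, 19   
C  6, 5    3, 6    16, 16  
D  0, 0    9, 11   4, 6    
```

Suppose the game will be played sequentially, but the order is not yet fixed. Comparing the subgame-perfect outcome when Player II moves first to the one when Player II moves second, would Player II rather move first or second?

If Player 1 leads: Player II's best replies are A→c1, B→c3, C→c3, D→c2; Player 1's induced payoffs 13, 8, 16, 9; outcome (C, c3), payoffs (16, 16).
If Player II leads: Player 1's best replies are c1→B, c2→D, c3→A; Player II's induced payoffs 6, 11, 10; outcome (D, c2), payoffs (9, 11).
Player II gets 11 moving first and 16 moving second, so Player II prefers to move second.

second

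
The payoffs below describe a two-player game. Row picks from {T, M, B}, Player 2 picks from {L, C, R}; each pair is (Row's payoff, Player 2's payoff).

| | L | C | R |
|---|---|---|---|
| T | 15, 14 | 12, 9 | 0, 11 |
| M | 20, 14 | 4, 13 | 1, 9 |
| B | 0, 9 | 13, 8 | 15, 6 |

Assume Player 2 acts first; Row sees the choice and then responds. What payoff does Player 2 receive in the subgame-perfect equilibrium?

Row best-responds to each possible Player 2 move:
- L: BR = M, leader payoff 14.
- C: BR = B, leader payoff 8.
- R: BR = B, leader payoff 6.
Player 2's induced payoffs are 14, 8, 6, so Player 2 commits to L. Subgame-perfect outcome: (M, L) with payoffs (20, 14).

14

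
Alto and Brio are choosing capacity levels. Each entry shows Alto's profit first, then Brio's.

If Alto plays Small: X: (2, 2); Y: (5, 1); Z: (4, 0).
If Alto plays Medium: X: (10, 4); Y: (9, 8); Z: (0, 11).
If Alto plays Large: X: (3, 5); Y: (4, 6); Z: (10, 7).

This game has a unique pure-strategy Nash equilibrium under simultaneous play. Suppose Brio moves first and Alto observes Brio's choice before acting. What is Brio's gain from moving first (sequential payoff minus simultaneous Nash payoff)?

1

Alto best-responds to each possible Brio move:
- X → Alto plays Medium (best of 2, 10, 3); Brio gets 4.
- Y → Alto plays Medium (best of 5, 9, 4); Brio gets 8.
- Z → Alto plays Large (best of 4, 0, 10); Brio gets 7.
Maximizing over 4, 8, 7, Brio chooses Y. Subgame-perfect outcome: (Medium, Y) with payoffs (9, 8).
Under simultaneous play:
Alto's best replies: X→Medium; Y→Medium; Z→Large.
Brio's best replies: Small→X; Medium→Z; Large→Z.
Only (Large, Z) has each player best-responding; Nash payoffs (10, 7).
Brio's commitment gain: 8 − 7 = 1.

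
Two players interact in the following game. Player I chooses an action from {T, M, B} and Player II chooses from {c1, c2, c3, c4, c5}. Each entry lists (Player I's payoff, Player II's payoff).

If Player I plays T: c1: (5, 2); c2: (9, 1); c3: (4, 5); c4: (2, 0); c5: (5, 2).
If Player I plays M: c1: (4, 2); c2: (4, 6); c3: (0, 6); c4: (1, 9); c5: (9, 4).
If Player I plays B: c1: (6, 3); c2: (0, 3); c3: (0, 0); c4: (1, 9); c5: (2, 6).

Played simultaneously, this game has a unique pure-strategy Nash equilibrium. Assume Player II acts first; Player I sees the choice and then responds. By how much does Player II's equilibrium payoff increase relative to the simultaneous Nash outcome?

0

Work backward from Player I's decision.
- c1: BR = B, leader payoff 3.
- c2: BR = T, leader payoff 1.
- c3: BR = T, leader payoff 5.
- c4: BR = T, leader payoff 0.
- c5: BR = M, leader payoff 4.
Player II's induced payoffs are 3, 1, 5, 0, 4, so Player II commits to c3. Subgame-perfect outcome: (T, c3) with payoffs (4, 5).
Now find the simultaneous Nash equilibrium.
Player I's best replies: c1→B; c2→T; c3→T; c4→T; c5→M.
Player II's best replies: T→c3; M→c4; B→c4.
Only (T, c3) has each player best-responding; Nash payoffs (4, 5).
Player II's commitment gain: 5 − 5 = 0.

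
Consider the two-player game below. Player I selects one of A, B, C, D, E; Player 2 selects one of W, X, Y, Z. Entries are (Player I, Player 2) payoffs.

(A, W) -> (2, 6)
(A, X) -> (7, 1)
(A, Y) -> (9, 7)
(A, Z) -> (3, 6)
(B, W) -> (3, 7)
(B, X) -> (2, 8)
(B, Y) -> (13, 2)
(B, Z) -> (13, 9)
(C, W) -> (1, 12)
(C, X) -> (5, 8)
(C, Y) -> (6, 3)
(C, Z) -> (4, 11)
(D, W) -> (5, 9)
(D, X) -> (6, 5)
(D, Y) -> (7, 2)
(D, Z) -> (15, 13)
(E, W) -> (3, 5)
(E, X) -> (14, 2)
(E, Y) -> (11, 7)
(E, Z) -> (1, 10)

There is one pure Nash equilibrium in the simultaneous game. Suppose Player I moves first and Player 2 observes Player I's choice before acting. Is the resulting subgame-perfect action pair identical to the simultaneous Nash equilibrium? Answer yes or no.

Player 2 best-responds to each possible Player I move:
- A → Player 2 plays Y (best of 6, 1, 7, 6); Player I gets 9.
- B → Player 2 plays Z (best of 7, 8, 2, 9); Player I gets 13.
- C → Player 2 plays W (best of 12, 8, 3, 11); Player I gets 1.
- D → Player 2 plays Z (best of 9, 5, 2, 13); Player I gets 15.
- E → Player 2 plays Z (best of 5, 2, 7, 10); Player I gets 1.
Player I's induced payoffs are 9, 13, 1, 15, 1, so Player I commits to D. Subgame-perfect outcome: (D, Z) with payoffs (15, 13).
For the simultaneous game, intersect best replies.
Player I's best replies: W→D; X→E; Y→B; Z→D.
Player 2's best replies: A→Y; B→Z; C→W; D→Z; E→Z.
Only (D, Z) has each player best-responding; Nash payoffs (15, 13).
Sequential outcome (D, Z) coincides with the Nash profile (D, Z).

yes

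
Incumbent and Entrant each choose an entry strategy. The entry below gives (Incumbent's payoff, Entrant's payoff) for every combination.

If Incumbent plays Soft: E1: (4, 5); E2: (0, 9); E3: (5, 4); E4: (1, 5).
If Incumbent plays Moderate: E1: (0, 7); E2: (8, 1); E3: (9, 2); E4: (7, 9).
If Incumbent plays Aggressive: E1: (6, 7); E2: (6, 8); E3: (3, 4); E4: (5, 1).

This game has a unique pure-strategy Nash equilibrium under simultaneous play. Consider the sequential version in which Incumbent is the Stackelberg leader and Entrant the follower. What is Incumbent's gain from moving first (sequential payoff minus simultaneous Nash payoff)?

Entrant best-responds to each possible Incumbent move:
- Soft: BR = E2, leader payoff 0.
- Moderate: BR = E4, leader payoff 7.
- Aggressive: BR = E2, leader payoff 6.
Maximizing over 0, 7, 6, Incumbent chooses Moderate. Subgame-perfect outcome: (Moderate, E4) with payoffs (7, 9).
Under simultaneous play:
Incumbent's best replies: E1→Aggressive; E2→Moderate; E3→Moderate; E4→Moderate.
Entrant's best replies: Soft→E2; Moderate→E4; Aggressive→E2.
The unique mutual best reply is (Moderate, E4), giving (7, 9).
Incumbent's commitment gain: 7 − 7 = 0.

0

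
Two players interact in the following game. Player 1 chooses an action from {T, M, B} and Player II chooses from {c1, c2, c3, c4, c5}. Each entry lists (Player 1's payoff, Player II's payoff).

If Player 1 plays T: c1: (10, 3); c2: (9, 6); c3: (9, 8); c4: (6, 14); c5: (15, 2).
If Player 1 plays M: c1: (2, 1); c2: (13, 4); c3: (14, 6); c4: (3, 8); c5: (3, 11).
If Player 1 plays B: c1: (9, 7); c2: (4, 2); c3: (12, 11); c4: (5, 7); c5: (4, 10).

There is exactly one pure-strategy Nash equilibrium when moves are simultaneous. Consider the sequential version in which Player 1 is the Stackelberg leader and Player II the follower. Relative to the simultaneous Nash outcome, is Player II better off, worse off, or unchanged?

worse off

Backward induction with Player 1 moving first.
- T → Player II plays c4 (best of 3, 6, 8, 14, 2); Player 1 gets 6.
- M → Player II plays c5 (best of 1, 4, 6, 8, 11); Player 1 gets 3.
- B → Player II plays c3 (best of 7, 2, 11, 7, 10); Player 1 gets 12.
Maximizing over 6, 3, 12, Player 1 chooses B. Subgame-perfect outcome: (B, c3) with payoffs (12, 11).
Under simultaneous play:
Player 1's best replies: c1→T; c2→M; c3→M; c4→T; c5→T.
Player II's best replies: T→c4; M→c5; B→c3.
Only (T, c4) has each player best-responding; Nash payoffs (6, 14).
Player II earns 11 sequentially versus 14 at the Nash outcome: worse off.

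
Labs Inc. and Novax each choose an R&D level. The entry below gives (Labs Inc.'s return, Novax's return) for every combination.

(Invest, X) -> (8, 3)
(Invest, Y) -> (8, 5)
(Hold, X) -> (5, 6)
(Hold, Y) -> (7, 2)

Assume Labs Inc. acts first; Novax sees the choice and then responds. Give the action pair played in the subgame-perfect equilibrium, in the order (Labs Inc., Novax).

(Invest, Y)

Novax best-responds to each possible Labs Inc. move:
- Invest: BR = Y, leader payoff 8.
- Hold: BR = X, leader payoff 5.
Among 8, 5, the best is 8 at Invest. Subgame-perfect outcome: (Invest, Y) with payoffs (8, 5).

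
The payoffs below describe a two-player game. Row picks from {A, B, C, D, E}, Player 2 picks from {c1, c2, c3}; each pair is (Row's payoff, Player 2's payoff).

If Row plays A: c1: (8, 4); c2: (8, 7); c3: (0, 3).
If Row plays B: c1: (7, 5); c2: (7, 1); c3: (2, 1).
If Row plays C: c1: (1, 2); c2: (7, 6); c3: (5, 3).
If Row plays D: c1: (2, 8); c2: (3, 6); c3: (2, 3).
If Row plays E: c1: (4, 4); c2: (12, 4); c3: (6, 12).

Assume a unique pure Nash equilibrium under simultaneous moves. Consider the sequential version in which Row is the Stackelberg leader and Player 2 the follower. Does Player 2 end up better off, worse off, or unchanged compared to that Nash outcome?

Player 2 best-responds to each possible Row move:
- A → Player 2 plays c2 (best of 4, 7, 3); Row gets 8.
- B → Player 2 plays c1 (best of 5, 1, 1); Row gets 7.
- C → Player 2 plays c2 (best of 2, 6, 3); Row gets 7.
- D → Player 2 plays c1 (best of 8, 6, 3); Row gets 2.
- E → Player 2 plays c3 (best of 4, 4, 12); Row gets 6.
Maximizing over 8, 7, 7, 2, 6, Row chooses A. Subgame-perfect outcome: (A, c2) with payoffs (8, 7).
For the simultaneous game, intersect best replies.
Row's best replies: c1→A; c2→E; c3→E.
Player 2's best replies: A→c2; B→c1; C→c2; D→c1; E→c3.
The unique mutual best reply is (E, c3), giving (6, 12).
Player 2 earns 7 sequentially versus 12 at the Nash outcome: worse off.

worse off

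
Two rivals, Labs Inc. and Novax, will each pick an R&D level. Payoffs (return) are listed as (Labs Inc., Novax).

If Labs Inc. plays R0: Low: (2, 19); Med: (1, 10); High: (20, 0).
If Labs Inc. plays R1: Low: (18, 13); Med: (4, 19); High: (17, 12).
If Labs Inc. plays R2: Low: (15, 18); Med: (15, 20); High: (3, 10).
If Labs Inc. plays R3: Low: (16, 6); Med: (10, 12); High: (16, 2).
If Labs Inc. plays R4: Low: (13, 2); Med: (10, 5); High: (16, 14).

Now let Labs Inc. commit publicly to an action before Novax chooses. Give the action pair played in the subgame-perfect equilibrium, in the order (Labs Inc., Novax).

(R4, High)

Backward induction with Labs Inc. moving first.
- R0: Novax compares 19, 10, 0 and picks Low; Labs Inc. would get 2.
- R1: Novax compares 13, 19, 12 and picks Med; Labs Inc. would get 4.
- R2: Novax compares 18, 20, 10 and picks Med; Labs Inc. would get 15.
- R3: Novax compares 6, 12, 2 and picks Med; Labs Inc. would get 10.
- R4: Novax compares 2, 5, 14 and picks High; Labs Inc. would get 16.
Maximizing over 2, 4, 15, 10, 16, Labs Inc. chooses R4. Subgame-perfect outcome: (R4, High) with payoffs (16, 14).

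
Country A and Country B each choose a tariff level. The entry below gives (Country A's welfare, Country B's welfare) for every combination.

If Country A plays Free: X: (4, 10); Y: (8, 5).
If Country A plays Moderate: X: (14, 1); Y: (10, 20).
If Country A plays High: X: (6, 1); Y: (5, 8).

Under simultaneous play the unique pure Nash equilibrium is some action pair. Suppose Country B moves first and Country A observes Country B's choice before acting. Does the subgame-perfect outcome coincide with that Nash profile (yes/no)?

Work backward from Country A's decision.
- X: BR = Moderate, leader payoff 1.
- Y: BR = Moderate, leader payoff 20.
Maximizing over 1, 20, Country B chooses Y. Subgame-perfect outcome: (Moderate, Y) with payoffs (10, 20).
Under simultaneous play:
Country A's best replies: X→Moderate; Y→Moderate.
Country B's best replies: Free→X; Moderate→Y; High→Y.
The unique mutual best reply is (Moderate, Y), giving (10, 20).
Sequential outcome (Moderate, Y) coincides with the Nash profile (Moderate, Y).

yes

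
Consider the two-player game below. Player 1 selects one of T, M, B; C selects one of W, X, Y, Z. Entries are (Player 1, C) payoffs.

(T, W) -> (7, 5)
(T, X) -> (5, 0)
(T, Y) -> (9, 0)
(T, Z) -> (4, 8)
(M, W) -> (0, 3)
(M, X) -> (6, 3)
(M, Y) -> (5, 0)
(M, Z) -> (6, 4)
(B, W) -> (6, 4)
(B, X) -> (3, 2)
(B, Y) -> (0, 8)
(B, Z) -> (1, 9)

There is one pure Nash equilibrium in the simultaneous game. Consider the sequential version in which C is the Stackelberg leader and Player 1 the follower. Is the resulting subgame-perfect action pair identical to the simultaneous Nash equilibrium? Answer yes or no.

no

Solve by backward induction (C leads).
- W: Player 1 compares 7, 0, 6 and picks T; C would get 5.
- X: Player 1 compares 5, 6, 3 and picks M; C would get 3.
- Y: Player 1 compares 9, 5, 0 and picks T; C would get 0.
- Z: Player 1 compares 4, 6, 1 and picks M; C would get 4.
Maximizing over 5, 3, 0, 4, C chooses W. Subgame-perfect outcome: (T, W) with payoffs (7, 5).
For the simultaneous game, intersect best replies.
Player 1's best replies: W→T; X→M; Y→T; Z→M.
C's best replies: T→Z; M→Z; B→Z.
The unique mutual best reply is (M, Z), giving (6, 4).
Sequential outcome (T, W) differs from the Nash profile (M, Z).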